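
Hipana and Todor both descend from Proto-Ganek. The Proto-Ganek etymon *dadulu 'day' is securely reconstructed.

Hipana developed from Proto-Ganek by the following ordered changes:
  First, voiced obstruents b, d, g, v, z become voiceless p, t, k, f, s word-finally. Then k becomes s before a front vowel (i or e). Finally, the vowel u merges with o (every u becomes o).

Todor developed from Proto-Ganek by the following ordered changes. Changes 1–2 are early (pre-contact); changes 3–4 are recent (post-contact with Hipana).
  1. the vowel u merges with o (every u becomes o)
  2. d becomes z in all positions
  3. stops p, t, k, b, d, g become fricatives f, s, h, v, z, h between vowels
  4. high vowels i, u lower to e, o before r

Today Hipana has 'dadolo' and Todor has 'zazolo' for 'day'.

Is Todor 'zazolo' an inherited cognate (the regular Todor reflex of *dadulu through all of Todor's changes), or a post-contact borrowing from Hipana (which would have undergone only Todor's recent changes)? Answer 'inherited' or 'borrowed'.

inherited

If inherited, *dadulu would pass through all of Todor's changes:
Todor: start from *dadulu.
  rule 1 (vowel merger): dadulu → dadolo
  rule 2 (unconditioned shift): dadolo → zazolo
  rule 3: no change — zazolo
  rule 4: no change — zazolo
  ⇒ Todor zazolo
If borrowed from Hipana 'dadolo' after the early changes, it would undergo only the recent ones:
  rule 3 (intervocalic lenition): dadolo → dazolo
  rule 4 (pre-rhotic lowering): no change (dazolo)
  ⇒ as a loan: dazolo
Todor 'zazolo' matches the inherited outcome exactly, so it is an inherited cognate, not a loan.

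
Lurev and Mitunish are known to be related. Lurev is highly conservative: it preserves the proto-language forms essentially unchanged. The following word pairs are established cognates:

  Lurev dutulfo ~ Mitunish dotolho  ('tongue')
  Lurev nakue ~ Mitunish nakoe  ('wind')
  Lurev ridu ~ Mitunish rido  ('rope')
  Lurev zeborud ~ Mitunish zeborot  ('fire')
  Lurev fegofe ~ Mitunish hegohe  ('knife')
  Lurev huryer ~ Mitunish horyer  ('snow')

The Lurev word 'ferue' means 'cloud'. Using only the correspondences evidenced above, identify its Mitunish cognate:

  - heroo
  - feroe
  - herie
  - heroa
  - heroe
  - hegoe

heroe

fegofe ~ hegohe — Lurev f corresponds to Mitunish h word-initially before a front vowel.
nakue ~ nakoe — Lurev u corresponds to Mitunish o after a consonant, before a front vowel.
Applying these to Lurev 'ferue':
  ferue → herue   (f→h word-initially before a front vowel)
  herue → heroe   (u→o after a consonant, before a front vowel)
So the Mitunish cognate is 'heroe'.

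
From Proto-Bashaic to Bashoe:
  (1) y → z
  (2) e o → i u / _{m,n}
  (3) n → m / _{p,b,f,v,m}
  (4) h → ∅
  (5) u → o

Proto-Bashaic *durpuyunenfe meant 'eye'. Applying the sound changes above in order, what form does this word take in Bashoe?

dorpozonimfe

Bashoe: *durpuyunenfe
  durpuyunenfe → durpuzunenfe   [unconditioned shift]
  durpuzunenfe → durpuzuninfe   [pre-nasal raising]
  durpuzuninfe → durpuzunimfe   [nasal place assimilation]
  durpuzunimfe (rule 4 does not apply)
  durpuzunimfe → dorpozonimfe   [vowel merger]
  giving Bashoe dorpozonimfe.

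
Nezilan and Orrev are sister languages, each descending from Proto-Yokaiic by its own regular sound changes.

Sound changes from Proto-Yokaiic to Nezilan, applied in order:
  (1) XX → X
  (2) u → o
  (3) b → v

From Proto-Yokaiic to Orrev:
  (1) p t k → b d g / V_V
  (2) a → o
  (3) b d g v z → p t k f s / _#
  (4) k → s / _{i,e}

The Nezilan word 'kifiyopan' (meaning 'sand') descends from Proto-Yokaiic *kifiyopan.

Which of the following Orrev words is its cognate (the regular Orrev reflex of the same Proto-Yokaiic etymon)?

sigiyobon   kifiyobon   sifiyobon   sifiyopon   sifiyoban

Orrev: start from *kifiyopan.
  rule 1 (intervocalic voicing): kifiyopan → kifiyoban
  rule 2 (vowel merger): kifiyoban → kifiyobon
  rule 3: no change — kifiyobon
  rule 4 (palatalisation): kifiyobon → sifiyobon
  ⇒ Orrev sifiyobon

sifiyobon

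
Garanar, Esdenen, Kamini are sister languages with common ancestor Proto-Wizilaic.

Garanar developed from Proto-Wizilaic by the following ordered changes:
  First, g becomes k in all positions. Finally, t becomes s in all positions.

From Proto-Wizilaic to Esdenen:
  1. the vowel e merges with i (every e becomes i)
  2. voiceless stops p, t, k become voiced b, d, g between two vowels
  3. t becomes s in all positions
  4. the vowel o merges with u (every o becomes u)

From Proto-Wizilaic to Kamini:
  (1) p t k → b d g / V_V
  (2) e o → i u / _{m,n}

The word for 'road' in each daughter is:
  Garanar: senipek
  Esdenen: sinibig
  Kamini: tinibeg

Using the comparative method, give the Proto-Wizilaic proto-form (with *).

Position 6: Garanar has e, Esdenen has i, Kamini has e. Garanar preserves e here (none of its changes turn any other segment into e), so the proto-segment is *e.
Position 5: Garanar has p, Esdenen has b, Kamini has b. Garanar preserves p here (none of its changes turn any other segment into p), so the proto-segment is *p.
This points to *tenipeg. Verify forward in each daughter:
Garanar: *tenipeg > tenipek > senipek  (by unconditioned shift, unconditioned shift)
Esdenen: *tenipeg
  tenipeg → tinipig   [vowel merger]
  tinipig → tinibig   [intervocalic voicing]
  tinibig → sinibig   [unconditioned shift]
  sinibig (rule 4 does not apply)
  giving Esdenen sinibig.
Kamini: start from *tenipeg.
  rule 1 (intervocalic voicing): tenipeg → tenibeg
  rule 2 (pre-nasal raising): tenibeg → tinibeg
  ⇒ Kamini tinibeg
*tenipeg is the unique common source.

*tenipeg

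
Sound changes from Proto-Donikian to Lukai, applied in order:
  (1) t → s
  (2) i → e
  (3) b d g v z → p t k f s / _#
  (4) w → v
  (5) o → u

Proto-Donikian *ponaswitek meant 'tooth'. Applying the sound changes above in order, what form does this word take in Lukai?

punasvesek

Lukai: start from *ponaswitek.
  rule 1 (unconditioned shift): ponaswitek → ponaswisek
  rule 2 (vowel merger): ponaswisek → ponaswesek
  rule 3: no change — ponaswesek
  rule 4 (unconditioned shift): ponaswesek → ponasvesek
  rule 5 (vowel merger): ponasvesek → punasvesek
  ⇒ Lukai punasvesek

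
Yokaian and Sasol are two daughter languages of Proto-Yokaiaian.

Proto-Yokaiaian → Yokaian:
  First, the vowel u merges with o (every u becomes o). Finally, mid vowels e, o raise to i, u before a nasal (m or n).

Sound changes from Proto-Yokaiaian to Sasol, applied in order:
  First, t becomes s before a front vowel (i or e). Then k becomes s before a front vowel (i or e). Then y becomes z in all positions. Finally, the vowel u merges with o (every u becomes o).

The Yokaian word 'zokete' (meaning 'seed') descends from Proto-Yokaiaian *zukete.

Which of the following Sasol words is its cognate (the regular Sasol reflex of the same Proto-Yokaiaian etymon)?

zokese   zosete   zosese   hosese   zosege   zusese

zosese

Sasol: *zukete > zukese > zusese > zosese  (by palatalisation, palatalisation, vowel merger)
Among the options, 'zosese' alone shows every Sasol change applied in order.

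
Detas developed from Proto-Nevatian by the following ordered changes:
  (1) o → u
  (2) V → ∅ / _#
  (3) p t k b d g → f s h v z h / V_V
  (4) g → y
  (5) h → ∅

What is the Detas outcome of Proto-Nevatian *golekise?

yuleis

Detas: *golekise > gulekise > gulekis > gulehis > yulehis > yuleis  (by vowel merger, apocope, intervocalic lenition, unconditioned shift, h-loss)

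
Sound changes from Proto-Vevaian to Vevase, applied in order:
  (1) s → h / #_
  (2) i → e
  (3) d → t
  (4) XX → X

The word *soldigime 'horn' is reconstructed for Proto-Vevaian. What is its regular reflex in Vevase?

holtegeme

Vevase: *soldigime > holdigime > holdegeme > holtegeme  (by debuccalisation, vowel merger, unconditioned shift)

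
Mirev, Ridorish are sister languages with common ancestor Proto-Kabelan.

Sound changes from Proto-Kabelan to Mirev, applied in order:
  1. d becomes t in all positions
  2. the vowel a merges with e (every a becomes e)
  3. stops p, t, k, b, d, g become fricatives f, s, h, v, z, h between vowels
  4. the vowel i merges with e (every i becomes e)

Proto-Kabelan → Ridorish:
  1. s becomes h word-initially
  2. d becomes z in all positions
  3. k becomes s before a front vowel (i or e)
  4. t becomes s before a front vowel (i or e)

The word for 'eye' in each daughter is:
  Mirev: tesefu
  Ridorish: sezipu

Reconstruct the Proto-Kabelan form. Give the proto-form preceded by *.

Position 1: Mirev has t, Ridorish has s. Taking the neighbouring segments as reconstructed: Mirev t could go back to *t or *d; Ridorish s could go back to *t or *k — the one source consistent with every daughter is *t.
Position 4: Mirev has e, Ridorish has i. Ridorish preserves i here (none of its changes turn any other segment into i), so the proto-segment is *i.
Position 3: Mirev has s, Ridorish has z. Taking the neighbouring segments as reconstructed: Mirev s could go back to *t or *d or *s; Ridorish z could go back to *d or *z — the one source consistent with every daughter is *d.
This points to *tedipu. Verify forward in each daughter:
Mirev: start from *tedipu.
  rule 1 (unconditioned shift): tedipu → tetipu
  rule 2: no change — tetipu
  rule 3 (intervocalic lenition): tetipu → tesifu
  rule 4 (vowel merger): tesifu → tesefu
  ⇒ Mirev tesefu
Ridorish: *tedipu
  tedipu (rule 1 does not apply)
  tedipu → tezipu   [unconditioned shift]
  tezipu (rule 3 does not apply)
  tezipu → sezipu   [palatalisation]
  giving Ridorish sezipu.
*tedipu is the unique common source.

*tedipu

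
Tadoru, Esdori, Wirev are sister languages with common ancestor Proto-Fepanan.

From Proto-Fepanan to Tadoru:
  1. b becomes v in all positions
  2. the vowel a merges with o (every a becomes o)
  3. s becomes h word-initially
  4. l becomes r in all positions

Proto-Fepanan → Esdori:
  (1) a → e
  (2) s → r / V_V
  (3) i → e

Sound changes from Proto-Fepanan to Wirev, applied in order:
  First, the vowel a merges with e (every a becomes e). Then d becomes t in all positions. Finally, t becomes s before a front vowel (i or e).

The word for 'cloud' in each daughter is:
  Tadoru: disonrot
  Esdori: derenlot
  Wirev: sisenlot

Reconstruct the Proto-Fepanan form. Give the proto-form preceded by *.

Position 4: Tadoru has o, Esdori has e, Wirev has e. Taking the neighbouring segments as reconstructed: Tadoru o could go back to *a or *o; Esdori e could go back to *a or *e or *i; Wirev e could go back to *a or *e — the one source consistent with every daughter is *a.
Position 3: Tadoru has s, Esdori has r, Wirev has s. Tadoru preserves s here (none of its changes turn any other segment into s), so the proto-segment is *s.
Position 2: Tadoru has i, Esdori has e, Wirev has i. Tadoru preserves i here (none of its changes turn any other segment into i), so the proto-segment is *i.
Verify the candidate proto-form against each daughter:
Tadoru: *disanlot
  disanlot (rule 1 does not apply)
  disanlot → disonlot   [vowel merger]
  disonlot (rule 3 does not apply)
  disonlot → disonrot   [unconditioned shift]
  giving Tadoru disonrot.
Esdori: *disanlot > disenlot > direnlot > derenlot  (by vowel merger, rhotacism, vowel merger)
Wirev: *disanlot
  disanlot → disenlot   [vowel merger]
  disenlot → tisenlot   [unconditioned shift]
  tisenlot → sisenlot   [palatalisation]
  giving Wirev sisenlot.
No other proto-form is consistent with every reflex, so the reconstruction is *disanlot.

*disanlot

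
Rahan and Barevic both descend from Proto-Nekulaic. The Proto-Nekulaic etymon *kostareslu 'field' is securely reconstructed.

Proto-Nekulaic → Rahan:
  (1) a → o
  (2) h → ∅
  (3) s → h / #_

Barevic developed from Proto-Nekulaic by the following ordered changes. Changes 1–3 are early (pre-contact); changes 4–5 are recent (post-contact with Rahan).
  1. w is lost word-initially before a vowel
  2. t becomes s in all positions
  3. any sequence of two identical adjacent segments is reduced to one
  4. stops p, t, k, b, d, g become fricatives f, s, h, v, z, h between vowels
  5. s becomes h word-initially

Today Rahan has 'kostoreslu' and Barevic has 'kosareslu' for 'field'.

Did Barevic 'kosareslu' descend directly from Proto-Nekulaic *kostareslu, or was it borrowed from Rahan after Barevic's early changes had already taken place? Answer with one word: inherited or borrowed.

inherited

If inherited, *kostareslu would pass through all of Barevic's changes:
Barevic: start from *kostareslu.
  rule 1: no change — kostareslu
  rule 2 (unconditioned shift): kostareslu → kossareslu
  rule 3 (degemination): kossareslu → kosareslu
  rule 4: no change — kosareslu
  rule 5: no change — kosareslu
  ⇒ Barevic kosareslu
If borrowed from Rahan 'kostoreslu' after the early changes, it would undergo only the recent ones:
  rule 4 (intervocalic lenition): no change (kostoreslu)
  rule 5 (debuccalisation): no change (kostoreslu)
  ⇒ as a loan: kostoreslu
Barevic 'kosareslu' matches the inherited outcome exactly, so it is an inherited cognate, not a loan.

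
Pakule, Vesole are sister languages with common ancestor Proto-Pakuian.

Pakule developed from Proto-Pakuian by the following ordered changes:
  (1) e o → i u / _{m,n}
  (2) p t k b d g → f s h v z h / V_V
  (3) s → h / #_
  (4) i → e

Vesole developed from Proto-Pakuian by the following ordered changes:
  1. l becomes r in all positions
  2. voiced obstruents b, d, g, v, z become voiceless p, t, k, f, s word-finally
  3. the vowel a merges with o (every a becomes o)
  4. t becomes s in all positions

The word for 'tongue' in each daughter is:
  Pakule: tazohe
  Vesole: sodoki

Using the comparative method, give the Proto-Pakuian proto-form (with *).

Position 6: Pakule has e, Vesole has i. Vesole preserves i here (none of its changes turn any other segment into i), so the proto-segment is *i.
Position 3: Pakule has z, Vesole has d. Vesole preserves d here (none of its changes turn any other segment into d), so the proto-segment is *d.
Position 1: Pakule has t, Vesole has s. Pakule preserves t here (none of its changes turn any other segment into t), so the proto-segment is *t.
This points to *tadoki. Verify forward in each daughter:
Pakule: start from *tadoki.
  rule 1: no change — tadoki
  rule 2 (intervocalic lenition): tadoki → tazohi
  rule 3: no change — tazohi
  rule 4 (vowel merger): tazohi → tazohe
  ⇒ Pakule tazohe
Vesole: *tadoki > todoki > sodoki  (by vowel merger, unconditioned shift)
Only *tadoki yields all of Pakule tazohe, Vesole sodoki.

*tadoki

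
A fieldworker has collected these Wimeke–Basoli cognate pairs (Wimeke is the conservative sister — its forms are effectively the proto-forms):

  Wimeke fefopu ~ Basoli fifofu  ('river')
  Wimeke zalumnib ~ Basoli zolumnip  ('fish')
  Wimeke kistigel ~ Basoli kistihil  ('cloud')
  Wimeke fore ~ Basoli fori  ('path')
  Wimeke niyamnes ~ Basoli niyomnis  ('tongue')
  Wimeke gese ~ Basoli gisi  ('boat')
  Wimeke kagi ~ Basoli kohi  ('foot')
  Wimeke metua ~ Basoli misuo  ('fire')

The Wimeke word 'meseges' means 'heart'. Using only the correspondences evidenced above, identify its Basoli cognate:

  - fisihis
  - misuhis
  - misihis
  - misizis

misihis

kistigel ~ kistihil, niyamnes ~ niyomnis — Wimeke e corresponds to Basoli i after a consonant, before a consonant other than r, m, n, p, b, f, v.
kistigel ~ kistihil — Wimeke g corresponds to Basoli h between vowels (before a front vowel).
Applying these to Wimeke 'meseges':
  meseges → miseges   (e→i after a consonant, before a consonant other than r, m, n, p, b, f, v)
  miseges → misiges   (e→i after a consonant, before a consonant other than r, m, n, p, b, f, v)
  misiges → misihes   (g→h between vowels (before a front vowel))
  misihes → misihis   (e→i after a consonant, before a consonant other than r, m, n, p, b, f, v)
So the Basoli cognate is 'misihis'.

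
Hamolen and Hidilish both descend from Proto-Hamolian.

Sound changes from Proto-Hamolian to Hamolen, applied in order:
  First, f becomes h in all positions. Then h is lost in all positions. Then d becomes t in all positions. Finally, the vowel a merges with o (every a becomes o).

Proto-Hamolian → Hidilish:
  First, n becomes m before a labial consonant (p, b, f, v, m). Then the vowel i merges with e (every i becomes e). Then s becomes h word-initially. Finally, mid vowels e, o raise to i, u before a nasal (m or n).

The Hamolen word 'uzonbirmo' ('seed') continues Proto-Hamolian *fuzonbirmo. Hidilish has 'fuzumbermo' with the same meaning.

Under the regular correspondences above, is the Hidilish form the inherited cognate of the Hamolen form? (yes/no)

yes

Derive the expected Hidilish reflex of *fuzonbirmo:
Hidilish: start from *fuzonbirmo.
  rule 1 (nasal place assimilation): fuzonbirmo → fuzombirmo
  rule 2 (vowel merger): fuzombirmo → fuzombermo
  rule 3: no change — fuzombermo
  rule 4 (pre-nasal raising): fuzombermo → fuzumbermo
  ⇒ Hidilish fuzumbermo
Hidilish 'fuzumbermo' matches the regular reflex exactly, so the pair is cognate.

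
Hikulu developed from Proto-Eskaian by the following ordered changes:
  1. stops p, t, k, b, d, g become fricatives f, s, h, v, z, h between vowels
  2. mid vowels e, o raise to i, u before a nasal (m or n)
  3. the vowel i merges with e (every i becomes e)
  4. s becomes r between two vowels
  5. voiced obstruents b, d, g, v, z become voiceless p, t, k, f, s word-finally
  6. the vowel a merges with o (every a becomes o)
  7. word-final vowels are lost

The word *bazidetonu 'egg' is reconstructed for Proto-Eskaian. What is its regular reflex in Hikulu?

bozezerun

Hikulu: *bazidetonu > bazizesonu > bazizesunu > bazezesunu > bazezerunu > bozezerunu > bozezerun  (by intervocalic lenition, pre-nasal raising, vowel merger, rhotacism, vowel merger, apocope)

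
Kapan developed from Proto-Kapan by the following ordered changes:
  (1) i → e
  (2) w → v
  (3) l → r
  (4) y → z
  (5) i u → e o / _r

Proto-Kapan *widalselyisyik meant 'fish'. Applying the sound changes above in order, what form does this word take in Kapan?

vedarserzeszek

Kapan: *widalselyisyik
  widalselyisyik → wedalselyesyek   [vowel merger]
  wedalselyesyek → vedalselyesyek   [unconditioned shift]
  vedalselyesyek → vedarseryesyek   [unconditioned shift]
  vedarseryesyek → vedarserzeszek   [unconditioned shift]
  vedarserzeszek (rule 5 does not apply)
  giving Kapan vedarserzeszek.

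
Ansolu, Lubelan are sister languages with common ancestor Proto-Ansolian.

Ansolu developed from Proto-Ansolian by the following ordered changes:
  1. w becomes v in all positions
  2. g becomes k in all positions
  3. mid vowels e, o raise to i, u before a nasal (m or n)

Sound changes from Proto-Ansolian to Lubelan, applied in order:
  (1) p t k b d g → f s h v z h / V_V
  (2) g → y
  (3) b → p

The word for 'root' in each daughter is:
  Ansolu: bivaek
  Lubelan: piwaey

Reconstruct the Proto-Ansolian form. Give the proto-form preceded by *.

*biwaeg

Position 3: Ansolu has v, Lubelan has w. Lubelan preserves w here (none of its changes turn any other segment into w), so the proto-segment is *w.
Position 1: Ansolu has b, Lubelan has p. Ansolu preserves b here (none of its changes turn any other segment into b), so the proto-segment is *b.
Position 6: Ansolu has k, Lubelan has y. Taking the neighbouring segments as reconstructed: Ansolu k could go back to *k or *g; Lubelan y could go back to *g or *y — the one source consistent with every daughter is *g.
Verify the candidate proto-form against each daughter:
Ansolu: *biwaeg
  biwaeg → bivaeg   [unconditioned shift]
  bivaeg → bivaek   [unconditioned shift]
  bivaek (rule 3 does not apply)
  giving Ansolu bivaek.
Lubelan: *biwaeg
  biwaeg (rule 1 does not apply)
  biwaeg → biwaey   [unconditioned shift]
  biwaey → piwaey   [unconditioned shift]
  giving Lubelan piwaey.
*biwaeg is the unique common source.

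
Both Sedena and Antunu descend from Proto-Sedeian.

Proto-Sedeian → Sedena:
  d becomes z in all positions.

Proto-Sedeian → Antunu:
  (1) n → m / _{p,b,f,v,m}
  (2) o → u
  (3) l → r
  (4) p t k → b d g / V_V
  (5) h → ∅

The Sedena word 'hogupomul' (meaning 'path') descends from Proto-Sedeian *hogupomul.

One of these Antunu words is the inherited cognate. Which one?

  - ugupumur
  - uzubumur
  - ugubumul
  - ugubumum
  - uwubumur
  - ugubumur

Antunu: *hogupomul > hugupumul > hugupumur > hugubumur > ugubumur  (by vowel merger, unconditioned shift, intervocalic voicing, h-loss)
Among the options, 'ugubumur' alone shows every Antunu change applied in order.

ugubumur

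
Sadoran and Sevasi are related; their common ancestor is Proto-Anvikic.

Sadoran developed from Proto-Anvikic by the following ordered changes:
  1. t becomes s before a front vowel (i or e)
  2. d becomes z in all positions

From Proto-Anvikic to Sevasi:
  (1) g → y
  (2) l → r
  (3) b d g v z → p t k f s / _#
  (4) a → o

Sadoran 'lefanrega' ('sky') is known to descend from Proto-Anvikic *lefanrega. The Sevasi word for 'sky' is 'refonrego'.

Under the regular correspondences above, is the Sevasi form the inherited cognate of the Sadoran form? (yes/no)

Derive the expected Sevasi reflex of *lefanrega:
Sevasi: start from *lefanrega.
  rule 1 (unconditioned shift): lefanrega → lefanreya
  rule 2 (unconditioned shift): lefanreya → refanreya
  rule 3: no change — refanreya
  rule 4 (vowel merger): refanreya → refonreyo
  ⇒ Sevasi refonreyo
The regular Sevasi reflex would be 'refonreyo', but the attested form is 'refonrego'. The correspondence is irregular, so they are not cognates (the Sevasi form has a different source).

no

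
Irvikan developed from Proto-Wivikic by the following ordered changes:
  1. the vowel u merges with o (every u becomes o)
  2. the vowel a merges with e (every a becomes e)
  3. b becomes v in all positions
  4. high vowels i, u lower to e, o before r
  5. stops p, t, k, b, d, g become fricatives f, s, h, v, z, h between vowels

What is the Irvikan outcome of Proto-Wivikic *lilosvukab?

lilosvohev

Irvikan: *lilosvukab
  lilosvukab → lilosvokab   [vowel merger]
  lilosvokab → lilosvokeb   [vowel merger]
  lilosvokeb → lilosvokev   [unconditioned shift]
  lilosvokev (rule 4 does not apply)
  lilosvokev → lilosvohev   [intervocalic lenition]
  giving Irvikan lilosvohev.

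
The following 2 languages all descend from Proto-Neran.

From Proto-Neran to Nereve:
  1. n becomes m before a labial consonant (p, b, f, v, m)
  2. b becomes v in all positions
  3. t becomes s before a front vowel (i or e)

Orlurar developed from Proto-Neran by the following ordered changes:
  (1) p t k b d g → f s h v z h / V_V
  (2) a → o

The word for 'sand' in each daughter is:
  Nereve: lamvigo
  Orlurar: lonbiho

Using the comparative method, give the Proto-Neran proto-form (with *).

Position 3: Nereve has m, Orlurar has n. Orlurar preserves n here (none of its changes turn any other segment into n), so the proto-segment is *n.
Position 4: Nereve has v, Orlurar has b. Orlurar preserves b here (none of its changes turn any other segment into b), so the proto-segment is *b.
Continuing position by position gives *lanbigo; check it forward:
Nereve: *lanbigo
  lanbigo → lambigo   [nasal place assimilation]
  lambigo → lamvigo   [unconditioned shift]
  lamvigo (rule 3 does not apply)
  giving Nereve lamvigo.
Orlurar: start from *lanbigo.
  rule 1 (intervocalic lenition): lanbigo → lanbiho
  rule 2 (vowel merger): lanbiho → lonbiho
  ⇒ Orlurar lonbiho
No other proto-form is consistent with every reflex, so the reconstruction is *lanbigo.

*lanbigo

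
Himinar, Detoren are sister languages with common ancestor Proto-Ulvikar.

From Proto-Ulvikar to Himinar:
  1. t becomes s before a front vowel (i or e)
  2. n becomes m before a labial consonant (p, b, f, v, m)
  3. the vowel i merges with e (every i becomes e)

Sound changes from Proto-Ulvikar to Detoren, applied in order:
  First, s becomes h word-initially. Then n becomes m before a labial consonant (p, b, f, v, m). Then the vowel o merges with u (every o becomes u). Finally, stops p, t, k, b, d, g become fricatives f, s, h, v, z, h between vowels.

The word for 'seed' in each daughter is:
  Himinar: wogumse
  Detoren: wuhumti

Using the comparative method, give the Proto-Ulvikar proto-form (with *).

Position 2: Himinar has o, Detoren has u. Himinar preserves o here (none of its changes turn any other segment into o), so the proto-segment is *o.
Position 3: Himinar has g, Detoren has h. Himinar preserves g here (none of its changes turn any other segment into g), so the proto-segment is *g.
Position 6: Himinar has s, Detoren has t. Detoren preserves t here (none of its changes turn any other segment into t), so the proto-segment is *t.
Verify the candidate proto-form against each daughter:
Himinar: *wogumti > wogumsi > wogumse  (by palatalisation, vowel merger)
Detoren: *wogumti
  wogumti (rule 1 does not apply)
  wogumti (rule 2 does not apply)
  wogumti → wugumti   [vowel merger]
  wugumti → wuhumti   [intervocalic lenition]
  giving Detoren wuhumti.
No other proto-form is consistent with every reflex, so the reconstruction is *wogumti.

*wogumti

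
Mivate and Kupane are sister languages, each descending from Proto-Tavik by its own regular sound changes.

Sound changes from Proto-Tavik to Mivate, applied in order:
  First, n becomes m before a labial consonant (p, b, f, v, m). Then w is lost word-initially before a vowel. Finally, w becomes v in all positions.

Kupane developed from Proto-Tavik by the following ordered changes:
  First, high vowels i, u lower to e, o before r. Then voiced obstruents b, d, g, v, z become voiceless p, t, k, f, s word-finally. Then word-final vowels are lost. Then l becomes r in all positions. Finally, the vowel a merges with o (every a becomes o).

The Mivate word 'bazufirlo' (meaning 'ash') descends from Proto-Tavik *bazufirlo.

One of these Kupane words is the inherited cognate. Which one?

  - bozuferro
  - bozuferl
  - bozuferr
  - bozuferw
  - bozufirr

bozuferr

Kupane: *bazufirlo
  bazufirlo → bazuferlo   [pre-rhotic lowering]
  bazuferlo (rule 2 does not apply)
  bazuferlo → bazuferl   [apocope]
  bazuferl → bazuferr   [unconditioned shift]
  bazuferr → bozuferr   [vowel merger]
  giving Kupane bozuferr.
Among the options, 'bozuferr' alone shows every Kupane change applied in order.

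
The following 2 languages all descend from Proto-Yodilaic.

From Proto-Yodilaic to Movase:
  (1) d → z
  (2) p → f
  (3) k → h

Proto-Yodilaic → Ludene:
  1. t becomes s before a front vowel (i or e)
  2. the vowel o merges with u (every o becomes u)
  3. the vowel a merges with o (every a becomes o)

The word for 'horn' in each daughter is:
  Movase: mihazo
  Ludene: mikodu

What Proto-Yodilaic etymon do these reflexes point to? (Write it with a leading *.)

*mikado

Position 6: Movase has o, Ludene has u. Movase preserves o here (none of its changes turn any other segment into o), so the proto-segment is *o.
Position 4: Movase has a, Ludene has o. Movase preserves a here (none of its changes turn any other segment into a), so the proto-segment is *a.
Position 5: Movase has z, Ludene has d. Ludene preserves d here (none of its changes turn any other segment into d), so the proto-segment is *d.
This points to *mikado. Verify forward in each daughter:
Movase: start from *mikado.
  rule 1 (unconditioned shift): mikado → mikazo
  rule 2: no change — mikazo
  rule 3 (unconditioned shift): mikazo → mihazo
  ⇒ Movase mihazo
Ludene: *mikado > mikadu > mikodu  (by vowel merger, vowel merger)
No other proto-form is consistent with every reflex, so the reconstruction is *mikado.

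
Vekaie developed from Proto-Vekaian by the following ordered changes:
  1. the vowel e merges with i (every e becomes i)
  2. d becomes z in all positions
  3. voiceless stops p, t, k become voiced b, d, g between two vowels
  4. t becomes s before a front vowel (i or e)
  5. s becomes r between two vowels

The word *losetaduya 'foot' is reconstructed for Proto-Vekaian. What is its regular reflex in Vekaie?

loridazuya

Vekaie: start from *losetaduya.
  rule 1 (vowel merger): losetaduya → lositaduya
  rule 2 (unconditioned shift): lositaduya → lositazuya
  rule 3 (intervocalic voicing): lositazuya → losidazuya
  rule 4: no change — losidazuya
  rule 5 (rhotacism): losidazuya → loridazuya
  ⇒ Vekaie loridazuya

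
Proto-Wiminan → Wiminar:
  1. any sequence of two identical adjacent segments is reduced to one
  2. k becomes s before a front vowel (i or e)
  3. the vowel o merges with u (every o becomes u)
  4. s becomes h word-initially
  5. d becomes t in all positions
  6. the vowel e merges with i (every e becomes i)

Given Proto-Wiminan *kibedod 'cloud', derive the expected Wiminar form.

Wiminar: *kibedod
  kibedod (rule 1 does not apply)
  kibedod → sibedod   [palatalisation]
  sibedod → sibedud   [vowel merger]
  sibedud → hibedud   [debuccalisation]
  hibedud → hibetut   [unconditioned shift]
  hibetut → hibitut   [vowel merger]
  giving Wiminar hibitut.

hibitut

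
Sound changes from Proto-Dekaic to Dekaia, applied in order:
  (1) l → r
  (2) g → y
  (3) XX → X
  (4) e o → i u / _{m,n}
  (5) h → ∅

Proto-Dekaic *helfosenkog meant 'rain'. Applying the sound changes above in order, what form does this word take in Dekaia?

Dekaia: start from *helfosenkog.
  rule 1 (unconditioned shift): helfosenkog → herfosenkog
  rule 2 (unconditioned shift): herfosenkog → herfosenkoy
  rule 3: no change — herfosenkoy
  rule 4 (pre-nasal raising): herfosenkoy → herfosinkoy
  rule 5 (h-loss): herfosinkoy → erfosinkoy
  ⇒ Dekaia erfosinkoy

erfosinkoy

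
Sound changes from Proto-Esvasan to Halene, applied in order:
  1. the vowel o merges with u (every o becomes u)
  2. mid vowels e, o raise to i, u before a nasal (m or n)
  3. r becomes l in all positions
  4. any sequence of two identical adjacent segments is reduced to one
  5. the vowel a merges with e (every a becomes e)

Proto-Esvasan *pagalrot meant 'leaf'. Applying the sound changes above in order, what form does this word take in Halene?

pegelut

Halene: *pagalrot
  pagalrot → pagalrut   [vowel merger]
  pagalrut (rule 2 does not apply)
  pagalrut → pagallut   [unconditioned shift]
  pagallut → pagalut   [degemination]
  pagalut → pegelut   [vowel merger]
  giving Halene pegelut.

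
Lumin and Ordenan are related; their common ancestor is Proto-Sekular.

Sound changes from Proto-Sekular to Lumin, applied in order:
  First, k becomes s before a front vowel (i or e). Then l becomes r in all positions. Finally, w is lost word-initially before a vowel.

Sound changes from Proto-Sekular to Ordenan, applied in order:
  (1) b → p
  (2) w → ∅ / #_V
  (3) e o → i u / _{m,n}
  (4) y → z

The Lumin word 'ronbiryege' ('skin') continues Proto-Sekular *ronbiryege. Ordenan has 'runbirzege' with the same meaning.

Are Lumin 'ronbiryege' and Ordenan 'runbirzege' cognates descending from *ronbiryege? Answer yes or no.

no

Derive the expected Ordenan reflex of *ronbiryege:
Ordenan: *ronbiryege > ronpiryege > runpiryege > runpirzege  (by unconditioned shift, pre-nasal raising, unconditioned shift)
The regular Ordenan reflex would be 'runpirzege', but the attested form is 'runbirzege'. The correspondence is irregular, so they are not cognates (the Ordenan form has a different source).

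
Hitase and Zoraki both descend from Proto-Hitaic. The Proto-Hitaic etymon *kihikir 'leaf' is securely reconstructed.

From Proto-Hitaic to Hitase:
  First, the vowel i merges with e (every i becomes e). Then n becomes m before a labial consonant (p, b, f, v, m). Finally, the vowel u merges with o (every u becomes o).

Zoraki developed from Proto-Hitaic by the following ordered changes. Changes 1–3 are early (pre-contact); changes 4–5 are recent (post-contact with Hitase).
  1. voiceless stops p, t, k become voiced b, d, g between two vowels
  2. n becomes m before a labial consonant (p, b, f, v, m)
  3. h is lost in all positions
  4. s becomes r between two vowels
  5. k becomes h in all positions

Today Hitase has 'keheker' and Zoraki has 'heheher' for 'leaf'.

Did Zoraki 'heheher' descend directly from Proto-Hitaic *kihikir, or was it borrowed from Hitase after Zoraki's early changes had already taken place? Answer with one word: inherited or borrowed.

If inherited, *kihikir would pass through all of Zoraki's changes:
Zoraki: start from *kihikir.
  rule 1 (intervocalic voicing): kihikir → kihigir
  rule 2: no change — kihigir
  rule 3 (h-loss): kihigir → kiigir
  rule 4: no change — kiigir
  rule 5 (unconditioned shift): kiigir → hiigir
  ⇒ Zoraki hiigir
If borrowed from Hitase 'keheker' after the early changes, it would undergo only the recent ones:
  rule 4 (rhotacism): no change (keheker)
  rule 5 (unconditioned shift): keheker → heheher
  ⇒ as a loan: heheher
Zoraki 'heheher' matches the loan outcome 'heheher', not the inherited 'hiigir' — it skipped the early Zoraki changes, so it was borrowed from Hitase.

borrowed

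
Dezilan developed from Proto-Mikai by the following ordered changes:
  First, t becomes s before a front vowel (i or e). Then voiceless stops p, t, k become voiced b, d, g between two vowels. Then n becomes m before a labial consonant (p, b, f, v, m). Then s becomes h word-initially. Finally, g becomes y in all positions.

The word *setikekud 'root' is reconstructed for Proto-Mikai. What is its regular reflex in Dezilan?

Dezilan: *setikekud > sesikekud > sesigegud > hesigegud > hesiyeyud  (by palatalisation, intervocalic voicing, debuccalisation, unconditioned shift)

hesiyeyud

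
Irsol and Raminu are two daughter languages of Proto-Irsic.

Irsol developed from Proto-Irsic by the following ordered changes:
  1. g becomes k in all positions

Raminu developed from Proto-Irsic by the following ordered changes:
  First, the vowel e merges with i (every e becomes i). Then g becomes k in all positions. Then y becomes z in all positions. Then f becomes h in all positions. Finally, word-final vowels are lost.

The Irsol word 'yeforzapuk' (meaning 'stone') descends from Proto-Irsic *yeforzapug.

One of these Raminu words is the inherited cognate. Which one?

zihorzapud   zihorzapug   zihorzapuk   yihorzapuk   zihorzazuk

Raminu: *yeforzapug
  yeforzapug → yiforzapug   [vowel merger]
  yiforzapug → yiforzapuk   [unconditioned shift]
  yiforzapuk → ziforzapuk   [unconditioned shift]
  ziforzapuk → zihorzapuk   [unconditioned shift]
  zihorzapuk (rule 5 does not apply)
  giving Raminu zihorzapuk.
The other candidates each miss or misapply at least one Raminu change.

zihorzapuk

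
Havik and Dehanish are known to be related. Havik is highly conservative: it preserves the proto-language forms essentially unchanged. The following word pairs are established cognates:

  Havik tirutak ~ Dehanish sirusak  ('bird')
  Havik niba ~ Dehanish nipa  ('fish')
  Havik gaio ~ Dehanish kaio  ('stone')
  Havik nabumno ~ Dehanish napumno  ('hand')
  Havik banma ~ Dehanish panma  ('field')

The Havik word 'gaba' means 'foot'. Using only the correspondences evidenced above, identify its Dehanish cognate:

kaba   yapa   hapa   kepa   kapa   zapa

gaio ~ kaio — Havik g corresponds to Dehanish k word-initially before a back vowel.
niba ~ nipa — Havik b corresponds to Dehanish p between vowels (before a back vowel).
Applying these to Havik 'gaba':
  gaba → kaba   (g→k word-initially before a back vowel)
  kaba → kapa   (b→p between vowels (before a back vowel))
So the Dehanish cognate is 'kapa'.

kapa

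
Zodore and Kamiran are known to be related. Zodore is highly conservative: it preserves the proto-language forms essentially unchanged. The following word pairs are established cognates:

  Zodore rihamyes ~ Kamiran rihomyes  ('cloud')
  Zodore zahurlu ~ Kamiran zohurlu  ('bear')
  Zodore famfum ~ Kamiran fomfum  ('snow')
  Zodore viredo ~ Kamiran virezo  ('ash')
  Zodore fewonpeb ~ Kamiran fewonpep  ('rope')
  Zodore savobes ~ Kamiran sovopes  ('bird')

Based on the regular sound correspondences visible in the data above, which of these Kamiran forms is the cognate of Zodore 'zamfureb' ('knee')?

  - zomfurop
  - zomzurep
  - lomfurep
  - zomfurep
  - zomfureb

rihamyes ~ rihomyes, famfum ~ fomfum — Zodore a corresponds to Kamiran o after a consonant, before a nasal.
fewonpeb ~ fewonpep — Zodore b corresponds to Kamiran p word-finally.
Applying these to Zodore 'zamfureb':
  zamfureb → zomfureb   (a→o after a consonant, before a nasal)
  zomfureb → zomfurep   (b→p word-finally)
So the Kamiran cognate is 'zomfurep'.

zomfurep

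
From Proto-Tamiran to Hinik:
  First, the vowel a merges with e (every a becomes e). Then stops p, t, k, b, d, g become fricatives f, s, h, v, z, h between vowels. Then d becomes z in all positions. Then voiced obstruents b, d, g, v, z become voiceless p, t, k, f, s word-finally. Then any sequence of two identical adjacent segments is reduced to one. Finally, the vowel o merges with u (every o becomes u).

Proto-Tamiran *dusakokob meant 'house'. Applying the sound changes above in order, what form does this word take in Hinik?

Hinik: *dusakokob > dusekokob > dusehohob > zusehohob > zusehohop > zusehuhup  (by vowel merger, intervocalic lenition, unconditioned shift, final devoicing, vowel merger)

zusehuhup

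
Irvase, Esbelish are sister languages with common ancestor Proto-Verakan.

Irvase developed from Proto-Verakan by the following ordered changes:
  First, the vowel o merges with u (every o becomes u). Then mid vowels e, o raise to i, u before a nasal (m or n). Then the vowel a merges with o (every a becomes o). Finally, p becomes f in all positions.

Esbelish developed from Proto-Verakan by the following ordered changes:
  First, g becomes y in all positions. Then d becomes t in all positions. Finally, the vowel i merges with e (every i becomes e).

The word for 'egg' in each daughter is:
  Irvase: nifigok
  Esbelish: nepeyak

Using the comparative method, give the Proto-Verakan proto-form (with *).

*nipigak

Position 3: Irvase has f, Esbelish has p. Esbelish preserves p here (none of its changes turn any other segment into p), so the proto-segment is *p.
Position 5: Irvase has g, Esbelish has y. Irvase preserves g here (none of its changes turn any other segment into g), so the proto-segment is *g.
Continuing position by position gives *nipigak; check it forward:
Irvase: *nipigak > nipigok > nifigok  (by vowel merger, unconditioned shift)
Esbelish: *nipigak
  nipigak → nipiyak   [unconditioned shift]
  nipiyak (rule 2 does not apply)
  nipiyak → nepeyak   [vowel merger]
  giving Esbelish nepeyak.
*nipigak is the unique common source.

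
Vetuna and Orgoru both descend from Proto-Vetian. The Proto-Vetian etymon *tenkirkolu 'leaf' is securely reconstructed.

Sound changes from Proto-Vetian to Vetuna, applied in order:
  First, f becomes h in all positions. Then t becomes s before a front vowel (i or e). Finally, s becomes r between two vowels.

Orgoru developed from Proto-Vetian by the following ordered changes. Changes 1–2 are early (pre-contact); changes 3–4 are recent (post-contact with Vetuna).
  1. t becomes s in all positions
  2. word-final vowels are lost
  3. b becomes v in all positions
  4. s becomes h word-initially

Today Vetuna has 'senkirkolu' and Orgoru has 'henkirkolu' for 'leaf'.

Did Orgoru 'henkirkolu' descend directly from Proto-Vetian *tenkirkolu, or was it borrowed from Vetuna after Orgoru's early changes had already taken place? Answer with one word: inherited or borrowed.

If inherited, *tenkirkolu would pass through all of Orgoru's changes:
Orgoru: *tenkirkolu
  tenkirkolu → senkirkolu   [unconditioned shift]
  senkirkolu → senkirkol   [apocope]
  senkirkol (rule 3 does not apply)
  senkirkol → henkirkol   [debuccalisation]
  giving Orgoru henkirkol.
If borrowed from Vetuna 'senkirkolu' after the early changes, it would undergo only the recent ones:
  rule 3 (unconditioned shift): no change (senkirkolu)
  rule 4 (debuccalisation): senkirkolu → henkirkolu
  ⇒ as a loan: henkirkolu
Orgoru 'henkirkolu' matches the loan outcome 'henkirkolu', not the inherited 'henkirkol' — it skipped the early Orgoru changes, so it was borrowed from Vetuna.

borrowed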